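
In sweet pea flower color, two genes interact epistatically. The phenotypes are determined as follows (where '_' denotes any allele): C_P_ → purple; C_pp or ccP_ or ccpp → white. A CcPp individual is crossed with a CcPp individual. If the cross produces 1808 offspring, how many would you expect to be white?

Cross: CcPp × CcPp — consider each gene separately:
C gene: Cc × Cc → 1 CC, 2 Cc, 1 cc → 3 C_ : 1 cc (out of 4)
P gene: Pp × Pp → 1 PP, 2 Pp, 1 pp → 3 P_ : 1 pp (out of 4)
Genotype classes (out of 4 × 4 = 16): C_P_ = 3×3 = 9; C_pp = 3×1 = 3; ccP_ = 1×3 = 3; ccpp = 1×1 = 1
Apply the phenotype rules: C_P_ (9) → purple; C_pp (3) + ccP_ (3) + ccpp (1) → white
Phenotype counts (out of 16): 9 purple, 7 white
white: 7 out of 16 → fraction 7/16
Expected count = 7/16 × 1808 = 791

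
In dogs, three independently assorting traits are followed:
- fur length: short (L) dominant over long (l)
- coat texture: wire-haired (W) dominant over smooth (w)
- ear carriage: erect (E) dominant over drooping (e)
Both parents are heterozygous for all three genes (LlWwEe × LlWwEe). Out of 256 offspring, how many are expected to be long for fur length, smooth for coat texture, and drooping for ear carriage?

Trihybrid cross: LlWwEe × LlWwEe
Each trait segregates independently with a 3:1 phenotypic ratio, so each gene contributes 3/4 (dominant) or 1/4 (recessive).
Target: long (fur length), smooth (coat texture), drooping (ear carriage)
Probability = product of independent per-trait probabilities
= 1/4 × 1/4 × 1/4 = 1/64
Expected count = 1/64 × 256 = 4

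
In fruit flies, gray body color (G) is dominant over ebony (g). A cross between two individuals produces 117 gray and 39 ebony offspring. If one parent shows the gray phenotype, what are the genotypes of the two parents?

Observed offspring: 117 gray, 39 ebony
The observed ratio simplifies to 3:1. Ebony (gg) offspring appear, so each parent must contribute one g allele. The parent stated to show gray carries G, so it is Gg. The other parent is then either Gg or gg: Gg × gg would give a 1:1 split, whereas Gg × Gg gives 3:1 — matching the data. So both parents are heterozygous (Gg × Gg).
Parent genotypes: Gg × Gg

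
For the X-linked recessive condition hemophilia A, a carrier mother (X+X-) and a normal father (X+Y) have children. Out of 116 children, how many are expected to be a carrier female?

Cross: X+X- × X+Y
Offspring: 1 X+X+, 1 X+Y, 1 X+X-, 1 X-Y
Probability of a carrier female: 1/4
Expected count = 1/4 × 116 = 29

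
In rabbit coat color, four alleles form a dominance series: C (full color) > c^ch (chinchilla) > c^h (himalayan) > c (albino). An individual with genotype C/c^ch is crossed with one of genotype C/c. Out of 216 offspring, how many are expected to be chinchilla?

Cross: C/c^ch × C/c
Allele dominance: C > c^ch > c^h > c
Offspring genotypes: 1 C/C, 1 C/c, 1 C/c^ch, 1 c^ch/c
Phenotype counts: 3 full color, 1 chinchilla
chinchilla: 1 out of 4 → fraction 1/4
Expected count = 1/4 × 216 = 54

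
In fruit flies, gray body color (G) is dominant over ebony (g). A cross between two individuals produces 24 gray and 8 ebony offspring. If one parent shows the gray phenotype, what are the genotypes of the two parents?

Observed offspring: 24 gray, 8 ebony
The observed ratio simplifies to 3:1. Ebony (gg) offspring appear, so each parent must contribute one g allele. The parent stated to show gray carries G, so it is Gg. The other parent is then either Gg or gg: Gg × gg would give a 1:1 split, whereas Gg × Gg gives 3:1 — matching the data. So both parents are heterozygous (Gg × Gg).
Parent genotypes: Gg × Gg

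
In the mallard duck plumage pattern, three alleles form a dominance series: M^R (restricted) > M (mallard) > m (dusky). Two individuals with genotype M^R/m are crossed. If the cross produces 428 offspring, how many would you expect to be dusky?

Cross: M^R/m × M^R/m
Allele dominance: M^R > M > m
Offspring genotypes: 1 M^R/M^R, 2 M^R/m, 1 m/m
Phenotype counts: 3 restricted, 1 dusky
dusky: 1 out of 4 → fraction 1/4
Expected count = 1/4 × 428 = 107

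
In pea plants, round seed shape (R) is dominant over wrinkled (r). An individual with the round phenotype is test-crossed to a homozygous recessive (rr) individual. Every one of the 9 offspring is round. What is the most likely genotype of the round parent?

Test cross: ? × rr
All offspring are round.
If the unknown parent were heterozygous (Rr), about half of 9 offspring would be wrinkled; none are. The unknown parent is most likely homozygous dominant (RR).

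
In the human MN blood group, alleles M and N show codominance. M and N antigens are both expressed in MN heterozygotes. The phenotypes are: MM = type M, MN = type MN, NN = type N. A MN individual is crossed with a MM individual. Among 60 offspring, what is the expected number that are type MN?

Punnett square for MN × MM:
Offspring genotypes: 2 MM, 2 MN
Phenotype counts: 2 type M, 2 type MN
type MN: 2 out of 4 → fraction 1/2
Expected count = 1/2 × 60 = 30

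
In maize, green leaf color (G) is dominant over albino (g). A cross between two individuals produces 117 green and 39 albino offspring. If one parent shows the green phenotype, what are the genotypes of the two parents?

Observed offspring: 117 green, 39 albino
The observed ratio simplifies to 3:1. Albino (gg) offspring appear, so each parent must contribute one g allele. The parent stated to show green carries G, so it is Gg. The other parent is then either Gg or gg: Gg × gg would give a 1:1 split, whereas Gg × Gg gives 3:1 — matching the data. So both parents are heterozygous (Gg × Gg).
Parent genotypes: Gg × Gg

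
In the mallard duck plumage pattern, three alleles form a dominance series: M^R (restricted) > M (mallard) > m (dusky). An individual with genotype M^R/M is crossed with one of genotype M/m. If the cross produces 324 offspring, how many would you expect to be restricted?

Cross: M^R/M × M/m
Allele dominance: M^R > M > m
Offspring genotypes: 1 M^R/M, 1 M^R/m, 1 M/M, 1 M/m
Phenotype counts: 2 restricted, 2 mallard
restricted: 2 out of 4 → fraction 1/2
Expected count = 1/2 × 324 = 162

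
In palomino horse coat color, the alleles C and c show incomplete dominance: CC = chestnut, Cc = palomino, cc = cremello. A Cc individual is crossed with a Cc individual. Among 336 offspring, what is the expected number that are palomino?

Punnett square for Cc × Cc:
Offspring genotypes: 1 CC, 2 Cc, 1 cc
Phenotype counts: 1 chestnut, 2 palomino, 1 cremello
palomino: 2 out of 4 → fraction 1/2
Expected count = 1/2 × 336 = 168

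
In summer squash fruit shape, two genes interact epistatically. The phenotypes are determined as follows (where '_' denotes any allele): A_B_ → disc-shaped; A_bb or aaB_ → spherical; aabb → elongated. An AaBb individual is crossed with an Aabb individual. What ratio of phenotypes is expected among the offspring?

Cross: AaBb × Aabb — consider each gene separately:
A gene: Aa × Aa → 1 AA, 2 Aa, 1 aa → 3 A_ : 1 aa (out of 4)
B gene: Bb × bb → 2 Bb, 2 bb → 2 B_ : 2 bb (out of 4)
Genotype classes (out of 4 × 4 = 16): A_B_ = 3×2 = 6; A_bb = 3×2 = 6; aaB_ = 1×2 = 2; aabb = 1×2 = 2
Apply the phenotype rules: A_B_ (6) → disc-shaped; A_bb (6) + aaB_ (2) → spherical; aabb (2) → elongated
Phenotype counts (out of 16): 6 disc-shaped, 8 spherical, 2 elongated
Ratio: 3 disc-shaped : 4 spherical : 1 elongated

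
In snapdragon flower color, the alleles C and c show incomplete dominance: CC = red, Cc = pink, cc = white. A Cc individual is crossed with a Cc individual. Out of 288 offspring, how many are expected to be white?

Punnett square for Cc × Cc:
Offspring genotypes: 1 CC, 2 Cc, 1 cc
Phenotype counts: 1 red, 2 pink, 1 white
white: 1 out of 4 → fraction 1/4
Expected count = 1/4 × 288 = 72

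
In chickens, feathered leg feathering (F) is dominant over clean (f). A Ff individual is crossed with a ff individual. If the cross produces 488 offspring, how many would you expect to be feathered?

Punnett square for Ff × ff:
Offspring genotypes: 2 Ff, 2 ff
feathered: 2, clean: 2
feathered: 2 out of 4 → fraction 1/2
Expected count = 1/2 × 488 = 244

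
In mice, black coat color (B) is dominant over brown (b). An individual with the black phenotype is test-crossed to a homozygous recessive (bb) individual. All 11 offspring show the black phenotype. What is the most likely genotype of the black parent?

Test cross: ? × bb
All offspring are black.
If the unknown parent were heterozygous (Bb), about half of 11 offspring would be brown; none are. The unknown parent is most likely homozygous dominant (BB).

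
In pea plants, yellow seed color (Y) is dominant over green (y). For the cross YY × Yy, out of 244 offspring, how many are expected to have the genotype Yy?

Punnett square for YY × Yy:
Offspring genotypes: 2 YY, 2 Yy
Total offspring: 4
Count with target: 2
Probability: 2/4 = 1/2
Expected count = 1/2 × 244 = 122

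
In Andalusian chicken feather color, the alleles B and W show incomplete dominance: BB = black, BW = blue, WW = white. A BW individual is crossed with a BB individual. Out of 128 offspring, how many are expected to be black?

Punnett square for BW × BB:
Offspring genotypes: 2 BB, 2 BW
Phenotype counts: 2 black, 2 blue
black: 2 out of 4 → fraction 1/2
Expected count = 1/2 × 128 = 64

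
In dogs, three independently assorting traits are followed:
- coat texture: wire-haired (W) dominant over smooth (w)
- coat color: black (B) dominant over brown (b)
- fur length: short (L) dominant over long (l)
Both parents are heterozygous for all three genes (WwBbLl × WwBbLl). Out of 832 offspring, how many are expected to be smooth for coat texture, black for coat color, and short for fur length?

Trihybrid cross: WwBbLl × WwBbLl
Each trait segregates independently with a 3:1 phenotypic ratio, so each gene contributes 3/4 (dominant) or 1/4 (recessive).
Target: smooth (coat texture), black (coat color), short (fur length)
Probability = product of independent per-trait probabilities
= 1/4 × 3/4 × 3/4 = 9/64
Expected count = 9/64 × 832 = 117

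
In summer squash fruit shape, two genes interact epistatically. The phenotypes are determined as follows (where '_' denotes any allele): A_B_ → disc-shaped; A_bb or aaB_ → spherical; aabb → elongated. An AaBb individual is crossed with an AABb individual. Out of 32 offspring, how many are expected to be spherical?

Cross: AaBb × AABb — consider each gene separately:
A gene: Aa × AA → 2 AA, 2 Aa → 4 A_ (out of 4)
B gene: Bb × Bb → 1 BB, 2 Bb, 1 bb → 3 B_ : 1 bb (out of 4)
Genotype classes (out of 4 × 4 = 16): A_B_ = 4×3 = 12; A_bb = 4×1 = 4
Apply the phenotype rules: A_B_ (12) → disc-shaped; A_bb (4) → spherical
Phenotype counts (out of 16): 12 disc-shaped, 4 spherical
spherical: 4 out of 16 → fraction 1/4
Expected count = 1/4 × 32 = 8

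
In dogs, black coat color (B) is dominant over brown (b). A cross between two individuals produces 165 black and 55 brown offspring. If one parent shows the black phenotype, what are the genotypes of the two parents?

Observed offspring: 165 black, 55 brown
The observed ratio simplifies to 3:1. Brown (bb) offspring appear, so each parent must contribute one b allele. The parent stated to show black carries B, so it is Bb. The other parent is then either Bb or bb: Bb × bb would give a 1:1 split, whereas Bb × Bb gives 3:1 — matching the data. So both parents are heterozygous (Bb × Bb).
Parent genotypes: Bb × Bb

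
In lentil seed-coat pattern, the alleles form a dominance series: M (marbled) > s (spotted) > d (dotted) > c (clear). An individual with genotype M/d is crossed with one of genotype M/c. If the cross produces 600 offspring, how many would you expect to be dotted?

Cross: M/d × M/c
Allele dominance: M > s > d > c
Offspring genotypes: 1 M/M, 1 M/c, 1 M/d, 1 d/c
Phenotype counts: 3 marbled, 1 dotted
dotted: 1 out of 4 → fraction 1/4
Expected count = 1/4 × 600 = 150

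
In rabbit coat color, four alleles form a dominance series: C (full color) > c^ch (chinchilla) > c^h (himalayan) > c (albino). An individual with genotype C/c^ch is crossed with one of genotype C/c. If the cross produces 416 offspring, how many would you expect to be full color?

Cross: C/c^ch × C/c
Allele dominance: C > c^ch > c^h > c
Offspring genotypes: 1 C/C, 1 C/c, 1 C/c^ch, 1 c^ch/c
Phenotype counts: 3 full color, 1 chinchilla
full color: 3 out of 4 → fraction 3/4
Expected count = 3/4 × 416 = 312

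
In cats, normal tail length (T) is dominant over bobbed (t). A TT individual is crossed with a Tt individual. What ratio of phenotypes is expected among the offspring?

Punnett square for TT × Tt:
Offspring genotypes: 2 TT, 2 Tt
normal: 4, bobbed: 0
Ratio: all normal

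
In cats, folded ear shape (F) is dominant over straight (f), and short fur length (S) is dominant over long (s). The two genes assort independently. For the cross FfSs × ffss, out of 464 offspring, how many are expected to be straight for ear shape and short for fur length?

Dihybrid cross FfSs × ffss — consider each gene separately:
ear shape: Ff × ff → 2 Ff, 2 ff → 2 F_ : 2 ff (out of 4)
fur length: Ss × ss → 2 Ss, 2 ss → 2 S_ : 2 ss (out of 4)
Looking for: straight (ff) and short (S_)
P(straight) = 2/4, P(short) = 2/4
P(both) = 2/4 × 2/4 = 4/16 = 1/4
Expected count = 1/4 × 464 = 116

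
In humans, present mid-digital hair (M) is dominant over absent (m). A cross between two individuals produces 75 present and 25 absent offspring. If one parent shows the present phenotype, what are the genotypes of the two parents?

Observed offspring: 75 present, 25 absent
The observed ratio simplifies to 3:1. Absent (mm) offspring appear, so each parent must contribute one m allele. The parent stated to show present carries M, so it is Mm. The other parent is then either Mm or mm: Mm × mm would give a 1:1 split, whereas Mm × Mm gives 3:1 — matching the data. So both parents are heterozygous (Mm × Mm).
Parent genotypes: Mm × Mm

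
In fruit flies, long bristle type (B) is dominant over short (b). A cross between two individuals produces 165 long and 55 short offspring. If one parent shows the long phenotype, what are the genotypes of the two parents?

Observed offspring: 165 long, 55 short
The observed ratio simplifies to 3:1. Short (bb) offspring appear, so each parent must contribute one b allele. The parent stated to show long carries B, so it is Bb. The other parent is then either Bb or bb: Bb × bb would give a 1:1 split, whereas Bb × Bb gives 3:1 — matching the data. So both parents are heterozygous (Bb × Bb).
Parent genotypes: Bb × Bb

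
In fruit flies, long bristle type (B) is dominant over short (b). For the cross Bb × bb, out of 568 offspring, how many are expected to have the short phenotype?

Punnett square for Bb × bb:
Offspring genotypes: 2 Bb, 2 bb
Total offspring: 4
Count with target: 2
Probability: 2/4 = 1/2
Expected count = 1/2 × 568 = 284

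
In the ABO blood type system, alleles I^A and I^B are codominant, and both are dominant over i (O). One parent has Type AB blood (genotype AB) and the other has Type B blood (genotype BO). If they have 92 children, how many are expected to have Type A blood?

Cross: AB × BO
Possible offspring genotypes: 1 AB, 1 AO, 1 BB, 1 BO
Blood type counts: 1 Type AB, 1 Type A, 2 Type B
Probability of Type A: 1/4
Expected count = 1/4 × 92 = 23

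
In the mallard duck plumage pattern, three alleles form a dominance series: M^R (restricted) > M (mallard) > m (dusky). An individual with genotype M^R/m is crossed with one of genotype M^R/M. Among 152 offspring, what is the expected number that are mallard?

Cross: M^R/m × M^R/M
Allele dominance: M^R > M > m
Offspring genotypes: 1 M^R/M^R, 1 M^R/M, 1 M^R/m, 1 M/m
Phenotype counts: 3 restricted, 1 mallard
mallard: 1 out of 4 → fraction 1/4
Expected count = 1/4 × 152 = 38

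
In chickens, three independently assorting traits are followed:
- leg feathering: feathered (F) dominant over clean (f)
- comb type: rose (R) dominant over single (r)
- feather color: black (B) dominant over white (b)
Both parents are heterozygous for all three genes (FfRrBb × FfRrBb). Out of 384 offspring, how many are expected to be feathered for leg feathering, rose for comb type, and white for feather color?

Trihybrid cross: FfRrBb × FfRrBb
Each trait segregates independently with a 3:1 phenotypic ratio, so each gene contributes 3/4 (dominant) or 1/4 (recessive).
Target: feathered (leg feathering), rose (comb type), white (feather color)
Probability = product of independent per-trait probabilities
= 3/4 × 3/4 × 1/4 = 9/64
Expected count = 9/64 × 384 = 54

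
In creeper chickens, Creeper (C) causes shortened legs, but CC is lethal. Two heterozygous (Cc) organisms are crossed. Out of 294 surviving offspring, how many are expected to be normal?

Cross: Cc × Cc
Punnett square offspring (before lethality): 1 CC, 2 Cc, 1 cc
The CC genotype is lethal (embryos die); surviving offspring: 2 Cc, 1 cc
normal: 1 out of 3 → fraction 1/3
Expected count = 1/3 × 294 = 98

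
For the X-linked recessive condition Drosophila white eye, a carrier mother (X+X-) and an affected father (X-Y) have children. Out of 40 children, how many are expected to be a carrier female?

Cross: X+X- × X-Y
Offspring: 1 X+X-, 1 X+Y, 1 X-X-, 1 X-Y
Probability of a carrier female: 1/4
Expected count = 1/4 × 40 = 10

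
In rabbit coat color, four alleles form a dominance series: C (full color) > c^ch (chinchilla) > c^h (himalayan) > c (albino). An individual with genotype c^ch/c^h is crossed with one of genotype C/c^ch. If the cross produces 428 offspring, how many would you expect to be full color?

Cross: c^ch/c^h × C/c^ch
Allele dominance: C > c^ch > c^h > c
Offspring genotypes: 1 C/c^ch, 1 c^ch/c^ch, 1 C/c^h, 1 c^ch/c^h
Phenotype counts: 2 full color, 2 chinchilla
full color: 2 out of 4 → fraction 1/2
Expected count = 1/2 × 428 = 214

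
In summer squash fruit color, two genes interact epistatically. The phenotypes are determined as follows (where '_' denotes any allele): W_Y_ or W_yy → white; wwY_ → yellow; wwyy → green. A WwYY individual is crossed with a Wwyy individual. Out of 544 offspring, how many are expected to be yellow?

Cross: WwYY × Wwyy — consider each gene separately:
W gene: Ww × Ww → 1 WW, 2 Ww, 1 ww → 3 W_ : 1 ww (out of 4)
Y gene: YY × yy → 4 Yy → 4 Y_ (out of 4)
Genotype classes (out of 4 × 4 = 16): W_Y_ = 3×4 = 12; wwY_ = 1×4 = 4
Apply the phenotype rules: W_Y_ (12) → white; wwY_ (4) → yellow
Phenotype counts (out of 16): 12 white, 4 yellow
yellow: 4 out of 16 → fraction 1/4
Expected count = 1/4 × 544 = 136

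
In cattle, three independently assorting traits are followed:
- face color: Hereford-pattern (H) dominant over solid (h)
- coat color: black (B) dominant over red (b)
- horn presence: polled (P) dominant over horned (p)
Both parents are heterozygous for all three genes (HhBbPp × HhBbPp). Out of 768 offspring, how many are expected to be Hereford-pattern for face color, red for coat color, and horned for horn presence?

Trihybrid cross: HhBbPp × HhBbPp
Each trait segregates independently with a 3:1 phenotypic ratio, so each gene contributes 3/4 (dominant) or 1/4 (recessive).
Target: Hereford-pattern (face color), red (coat color), horned (horn presence)
Probability = product of independent per-trait probabilities
= 3/4 × 1/4 × 1/4 = 3/64
Expected count = 3/64 × 768 = 36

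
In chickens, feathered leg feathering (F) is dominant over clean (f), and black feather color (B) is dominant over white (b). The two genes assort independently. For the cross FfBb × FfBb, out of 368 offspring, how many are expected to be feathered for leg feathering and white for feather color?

Dihybrid cross FfBb × FfBb — consider each gene separately:
leg feathering: Ff × Ff → 1 FF, 2 Ff, 1 ff → 3 F_ : 1 ff (out of 4)
feather color: Bb × Bb → 1 BB, 2 Bb, 1 bb → 3 B_ : 1 bb (out of 4)
Looking for: feathered (F_) and white (bb)
P(feathered) = 3/4, P(white) = 1/4
P(both) = 3/4 × 1/4 = 3/16
Expected count = 3/16 × 368 = 69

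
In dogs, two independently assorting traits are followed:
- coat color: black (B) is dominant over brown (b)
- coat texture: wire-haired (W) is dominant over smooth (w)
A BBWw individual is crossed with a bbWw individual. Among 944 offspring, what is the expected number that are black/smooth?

Dihybrid cross BBWw × bbWw — consider each gene separately:
coat color: BB × bb → 4 Bb → 4 B_ (out of 4)
coat texture: Ww × Ww → 1 WW, 2 Ww, 1 ww → 3 W_ : 1 ww (out of 4)
Combine (counts out of 4 × 4 = 16): black/wire-haired (B_W_) = 4×3 = 12; black/smooth (B_ww) = 4×1 = 4
Phenotype counts (out of 16): 12 black/wire-haired, 4 black/smooth
black/smooth: 4 out of 16 → fraction 1/4
Expected count = 1/4 × 944 = 236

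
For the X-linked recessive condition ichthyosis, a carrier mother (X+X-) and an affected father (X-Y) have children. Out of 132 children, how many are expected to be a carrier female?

Cross: X+X- × X-Y
Offspring: 1 X+X-, 1 X+Y, 1 X-X-, 1 X-Y
Probability of a carrier female: 1/4
Expected count = 1/4 × 132 = 33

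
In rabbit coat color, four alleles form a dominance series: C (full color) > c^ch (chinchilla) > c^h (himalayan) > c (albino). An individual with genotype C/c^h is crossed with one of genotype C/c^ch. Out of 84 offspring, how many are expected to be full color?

Cross: C/c^h × C/c^ch
Allele dominance: C > c^ch > c^h > c
Offspring genotypes: 1 C/C, 1 C/c^ch, 1 C/c^h, 1 c^ch/c^h
Phenotype counts: 3 full color, 1 chinchilla
full color: 3 out of 4 → fraction 3/4
Expected count = 3/4 × 84 = 63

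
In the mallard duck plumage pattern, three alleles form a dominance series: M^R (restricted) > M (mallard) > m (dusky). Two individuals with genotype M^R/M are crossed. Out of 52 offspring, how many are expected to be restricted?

Cross: M^R/M × M^R/M
Allele dominance: M^R > M > m
Offspring genotypes: 1 M^R/M^R, 2 M^R/M, 1 M/M
Phenotype counts: 3 restricted, 1 mallard
restricted: 3 out of 4 → fraction 3/4
Expected count = 3/4 × 52 = 39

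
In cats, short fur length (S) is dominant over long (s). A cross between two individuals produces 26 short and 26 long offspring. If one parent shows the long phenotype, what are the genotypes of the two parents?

Observed offspring: 26 short, 26 long
The observed ratio simplifies to 1:1. One parent shows long, so its genotype must be ss. A 1:1 offspring split requires the other parent to be heterozygous (Ss).
Parent genotypes: ss × Ss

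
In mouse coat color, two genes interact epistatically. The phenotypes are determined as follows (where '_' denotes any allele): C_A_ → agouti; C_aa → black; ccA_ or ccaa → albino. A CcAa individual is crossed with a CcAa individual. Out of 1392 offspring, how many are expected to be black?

Cross: CcAa × CcAa — consider each gene separately:
C gene: Cc × Cc → 1 CC, 2 Cc, 1 cc → 3 C_ : 1 cc (out of 4)
A gene: Aa × Aa → 1 AA, 2 Aa, 1 aa → 3 A_ : 1 aa (out of 4)
Genotype classes (out of 4 × 4 = 16): C_A_ = 3×3 = 9; C_aa = 3×1 = 3; ccA_ = 1×3 = 3; ccaa = 1×1 = 1
Apply the phenotype rules: C_A_ (9) → agouti; C_aa (3) → black; ccA_ (3) + ccaa (1) → albino
Phenotype counts (out of 16): 9 agouti, 3 black, 4 albino
black: 3 out of 16 → fraction 3/16
Expected count = 3/16 × 1392 = 261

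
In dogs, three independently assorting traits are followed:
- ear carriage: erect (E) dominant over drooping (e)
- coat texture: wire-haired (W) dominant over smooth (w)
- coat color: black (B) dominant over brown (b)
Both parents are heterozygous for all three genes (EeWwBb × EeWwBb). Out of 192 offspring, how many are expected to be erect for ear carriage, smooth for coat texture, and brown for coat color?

Trihybrid cross: EeWwBb × EeWwBb
Each trait segregates independently with a 3:1 phenotypic ratio, so each gene contributes 3/4 (dominant) or 1/4 (recessive).
Target: erect (ear carriage), smooth (coat texture), brown (coat color)
Probability = product of independent per-trait probabilities
= 3/4 × 1/4 × 1/4 = 3/64
Expected count = 3/64 × 192 = 9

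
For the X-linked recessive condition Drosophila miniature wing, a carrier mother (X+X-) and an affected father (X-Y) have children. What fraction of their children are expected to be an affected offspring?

Cross: X+X- × X-Y
Offspring: 1 X+X-, 1 X+Y, 1 X-X-, 1 X-Y
Probability of an affected offspring: 2/4 = 1/2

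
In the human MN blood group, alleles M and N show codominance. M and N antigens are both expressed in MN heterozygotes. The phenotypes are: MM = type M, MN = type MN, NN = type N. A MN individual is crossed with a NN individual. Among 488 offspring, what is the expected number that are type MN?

Punnett square for MN × NN:
Offspring genotypes: 2 MN, 2 NN
Phenotype counts: 2 type MN, 2 type N
type MN: 2 out of 4 → fraction 1/2
Expected count = 1/2 × 488 = 244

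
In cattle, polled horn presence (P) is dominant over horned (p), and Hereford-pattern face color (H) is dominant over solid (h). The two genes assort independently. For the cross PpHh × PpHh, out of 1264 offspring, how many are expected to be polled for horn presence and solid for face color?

Dihybrid cross PpHh × PpHh — consider each gene separately:
horn presence: Pp × Pp → 1 PP, 2 Pp, 1 pp → 3 P_ : 1 pp (out of 4)
face color: Hh × Hh → 1 HH, 2 Hh, 1 hh → 3 H_ : 1 hh (out of 4)
Looking for: polled (P_) and solid (hh)
P(polled) = 3/4, P(solid) = 1/4
P(both) = 3/4 × 1/4 = 3/16
Expected count = 3/16 × 1264 = 237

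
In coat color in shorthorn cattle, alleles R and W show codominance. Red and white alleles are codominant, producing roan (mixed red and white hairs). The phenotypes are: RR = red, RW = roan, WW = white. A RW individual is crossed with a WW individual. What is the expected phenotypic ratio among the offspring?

Punnett square for RW × WW:
Offspring genotypes: 2 RW, 2 WW
Phenotype counts: 2 roan, 2 white
Ratio: 1 roan : 1 white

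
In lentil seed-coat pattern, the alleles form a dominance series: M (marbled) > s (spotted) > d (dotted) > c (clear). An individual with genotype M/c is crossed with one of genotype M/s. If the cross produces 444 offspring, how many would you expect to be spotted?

Cross: M/c × M/s
Allele dominance: M > s > d > c
Offspring genotypes: 1 M/M, 1 M/s, 1 M/c, 1 s/c
Phenotype counts: 3 marbled, 1 spotted
spotted: 1 out of 4 → fraction 1/4
Expected count = 1/4 × 444 = 111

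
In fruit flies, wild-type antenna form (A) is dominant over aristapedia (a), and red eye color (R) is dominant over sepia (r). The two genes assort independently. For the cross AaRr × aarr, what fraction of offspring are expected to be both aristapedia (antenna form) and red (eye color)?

Dihybrid cross AaRr × aarr — consider each gene separately:
antenna form: Aa × aa → 2 Aa, 2 aa → 2 A_ : 2 aa (out of 4)
eye color: Rr × rr → 2 Rr, 2 rr → 2 R_ : 2 rr (out of 4)
Looking for: aristapedia (aa) and red (R_)
P(aristapedia) = 2/4, P(red) = 2/4
P(both) = 2/4 × 2/4 = 4/16 = 1/4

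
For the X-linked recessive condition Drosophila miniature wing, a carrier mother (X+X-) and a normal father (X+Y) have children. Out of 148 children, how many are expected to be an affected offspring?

Cross: X+X- × X+Y
Offspring: 1 X+X+, 1 X+Y, 1 X+X-, 1 X-Y
Probability of an affected offspring: 1/4
Expected count = 1/4 × 148 = 37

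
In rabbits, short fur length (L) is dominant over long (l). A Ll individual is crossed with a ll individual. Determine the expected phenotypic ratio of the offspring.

Punnett square for Ll × ll:
Offspring genotypes: 2 Ll, 2 ll
short: 2, long: 2
Ratio: 1:1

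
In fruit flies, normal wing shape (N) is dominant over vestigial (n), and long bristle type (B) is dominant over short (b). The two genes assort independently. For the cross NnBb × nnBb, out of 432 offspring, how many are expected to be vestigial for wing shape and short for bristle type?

Dihybrid cross NnBb × nnBb — consider each gene separately:
wing shape: Nn × nn → 2 Nn, 2 nn → 2 N_ : 2 nn (out of 4)
bristle type: Bb × Bb → 1 BB, 2 Bb, 1 bb → 3 B_ : 1 bb (out of 4)
Looking for: vestigial (nn) and short (bb)
P(vestigial) = 2/4, P(short) = 1/4
P(both) = 2/4 × 1/4 = 2/16 = 1/8
Expected count = 1/8 × 432 = 54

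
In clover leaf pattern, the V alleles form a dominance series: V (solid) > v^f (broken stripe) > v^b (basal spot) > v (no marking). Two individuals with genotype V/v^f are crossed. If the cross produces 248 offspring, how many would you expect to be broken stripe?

Cross: V/v^f × V/v^f
Allele dominance: V > v^f > v^b > v
Offspring genotypes: 1 V/V, 2 V/v^f, 1 v^f/v^f
Phenotype counts: 3 solid, 1 broken stripe
broken stripe: 1 out of 4 → fraction 1/4
Expected count = 1/4 × 248 = 62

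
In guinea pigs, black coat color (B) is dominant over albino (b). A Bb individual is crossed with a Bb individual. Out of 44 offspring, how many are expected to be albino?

Punnett square for Bb × Bb:
Offspring genotypes: 1 BB, 2 Bb, 1 bb
black: 3, albino: 1
albino: 1 out of 4 → fraction 1/4
Expected count = 1/4 × 44 = 11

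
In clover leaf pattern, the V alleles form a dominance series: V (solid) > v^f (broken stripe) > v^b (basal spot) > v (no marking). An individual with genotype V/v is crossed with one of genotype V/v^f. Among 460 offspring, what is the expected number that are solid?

Cross: V/v × V/v^f
Allele dominance: V > v^f > v^b > v
Offspring genotypes: 1 V/V, 1 V/v^f, 1 V/v, 1 v^f/v
Phenotype counts: 3 solid, 1 broken stripe
solid: 3 out of 4 → fraction 3/4
Expected count = 3/4 × 460 = 345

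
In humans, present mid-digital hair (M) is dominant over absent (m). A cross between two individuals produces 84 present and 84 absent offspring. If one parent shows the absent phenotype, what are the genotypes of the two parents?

Observed offspring: 84 present, 84 absent
The observed ratio simplifies to 1:1. One parent shows absent, so its genotype must be mm. A 1:1 offspring split requires the other parent to be heterozygous (Mm).
Parent genotypes: mm × Mm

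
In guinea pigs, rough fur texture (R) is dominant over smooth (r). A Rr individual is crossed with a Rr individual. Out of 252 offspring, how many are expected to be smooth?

Punnett square for Rr × Rr:
Offspring genotypes: 1 RR, 2 Rr, 1 rr
rough: 3, smooth: 1
smooth: 1 out of 4 → fraction 1/4
Expected count = 1/4 × 252 = 63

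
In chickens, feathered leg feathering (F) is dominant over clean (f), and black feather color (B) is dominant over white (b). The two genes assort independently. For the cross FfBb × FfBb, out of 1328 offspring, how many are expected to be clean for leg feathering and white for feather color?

Dihybrid cross FfBb × FfBb — consider each gene separately:
leg feathering: Ff × Ff → 1 FF, 2 Ff, 1 ff → 3 F_ : 1 ff (out of 4)
feather color: Bb × Bb → 1 BB, 2 Bb, 1 bb → 3 B_ : 1 bb (out of 4)
Looking for: clean (ff) and white (bb)
P(clean) = 1/4, P(white) = 1/4
P(both) = 1/4 × 1/4 = 1/16
Expected count = 1/16 × 1328 = 83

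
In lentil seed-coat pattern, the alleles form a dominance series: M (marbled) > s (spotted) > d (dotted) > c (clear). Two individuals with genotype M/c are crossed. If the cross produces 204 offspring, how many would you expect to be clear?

Cross: M/c × M/c
Allele dominance: M > s > d > c
Offspring genotypes: 1 M/M, 2 M/c, 1 c/c
Phenotype counts: 3 marbled, 1 clear
clear: 1 out of 4 → fraction 1/4
Expected count = 1/4 × 204 = 51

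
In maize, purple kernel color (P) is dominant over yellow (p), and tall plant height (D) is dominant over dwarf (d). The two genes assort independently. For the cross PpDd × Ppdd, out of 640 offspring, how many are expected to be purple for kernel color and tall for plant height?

Dihybrid cross PpDd × Ppdd — consider each gene separately:
kernel color: Pp × Pp → 1 PP, 2 Pp, 1 pp → 3 P_ : 1 pp (out of 4)
plant height: Dd × dd → 2 Dd, 2 dd → 2 D_ : 2 dd (out of 4)
Looking for: purple (P_) and tall (D_)
P(purple) = 3/4, P(tall) = 2/4
P(both) = 3/4 × 2/4 = 6/16 = 3/8
Expected count = 3/8 × 640 = 240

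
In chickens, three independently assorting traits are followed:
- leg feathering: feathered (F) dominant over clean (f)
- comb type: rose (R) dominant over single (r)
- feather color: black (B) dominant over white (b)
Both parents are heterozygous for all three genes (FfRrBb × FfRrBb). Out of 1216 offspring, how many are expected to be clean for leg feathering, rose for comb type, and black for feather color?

Trihybrid cross: FfRrBb × FfRrBb
Each trait segregates independently with a 3:1 phenotypic ratio, so each gene contributes 3/4 (dominant) or 1/4 (recessive).
Target: clean (leg feathering), rose (comb type), black (feather color)
Probability = product of independent per-trait probabilities
= 1/4 × 3/4 × 3/4 = 9/64
Expected count = 9/64 × 1216 = 171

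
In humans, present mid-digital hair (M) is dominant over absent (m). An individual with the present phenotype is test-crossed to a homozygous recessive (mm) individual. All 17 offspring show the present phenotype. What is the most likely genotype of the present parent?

Test cross: ? × mm
All offspring are present.
If the unknown parent were heterozygous (Mm), about half of 17 offspring would be absent; none are. The unknown parent is most likely homozygous dominant (MM).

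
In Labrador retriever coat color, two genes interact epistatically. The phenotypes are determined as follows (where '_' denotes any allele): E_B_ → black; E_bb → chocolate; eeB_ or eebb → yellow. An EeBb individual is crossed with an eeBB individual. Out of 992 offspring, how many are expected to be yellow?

Cross: EeBb × eeBB — consider each gene separately:
E gene: Ee × ee → 2 Ee, 2 ee → 2 E_ : 2 ee (out of 4)
B gene: Bb × BB → 2 BB, 2 Bb → 4 B_ (out of 4)
Genotype classes (out of 4 × 4 = 16): E_B_ = 2×4 = 8; eeB_ = 2×4 = 8
Apply the phenotype rules: E_B_ (8) → black; eeB_ (8) → yellow
Phenotype counts (out of 16): 8 black, 8 yellow
yellow: 8 out of 16 → fraction 1/2
Expected count = 1/2 × 992 = 496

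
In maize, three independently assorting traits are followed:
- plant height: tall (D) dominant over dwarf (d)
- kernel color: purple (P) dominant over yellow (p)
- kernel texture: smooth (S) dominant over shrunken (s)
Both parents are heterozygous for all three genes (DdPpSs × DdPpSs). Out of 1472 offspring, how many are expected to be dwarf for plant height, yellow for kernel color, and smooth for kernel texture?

Trihybrid cross: DdPpSs × DdPpSs
Each trait segregates independently with a 3:1 phenotypic ratio, so each gene contributes 3/4 (dominant) or 1/4 (recessive).
Target: dwarf (plant height), yellow (kernel color), smooth (kernel texture)
Probability = product of independent per-trait probabilities
= 1/4 × 1/4 × 3/4 = 3/64
Expected count = 3/64 × 1472 = 69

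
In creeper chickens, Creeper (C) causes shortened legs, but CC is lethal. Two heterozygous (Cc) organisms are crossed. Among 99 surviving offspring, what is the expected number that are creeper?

Cross: Cc × Cc
Punnett square offspring (before lethality): 1 CC, 2 Cc, 1 cc
The CC genotype is lethal (embryos die); surviving offspring: 2 Cc, 1 cc
creeper: 2 out of 3 → fraction 2/3
Expected count = 2/3 × 99 = 66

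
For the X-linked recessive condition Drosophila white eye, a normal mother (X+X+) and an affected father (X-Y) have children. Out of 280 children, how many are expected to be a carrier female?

Cross: X+X+ × X-Y
Offspring: 2 X+X-, 2 X+Y
Probability of a carrier female: 2/4 = 1/2
Expected count = 1/2 × 280 = 140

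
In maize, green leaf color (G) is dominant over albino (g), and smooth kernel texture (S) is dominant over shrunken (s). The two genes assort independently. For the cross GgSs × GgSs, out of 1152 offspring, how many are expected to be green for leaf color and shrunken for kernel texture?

Dihybrid cross GgSs × GgSs — consider each gene separately:
leaf color: Gg × Gg → 1 GG, 2 Gg, 1 gg → 3 G_ : 1 gg (out of 4)
kernel texture: Ss × Ss → 1 SS, 2 Ss, 1 ss → 3 S_ : 1 ss (out of 4)
Looking for: green (G_) and shrunken (ss)
P(green) = 3/4, P(shrunken) = 1/4
P(both) = 3/4 × 1/4 = 3/16
Expected count = 3/16 × 1152 = 216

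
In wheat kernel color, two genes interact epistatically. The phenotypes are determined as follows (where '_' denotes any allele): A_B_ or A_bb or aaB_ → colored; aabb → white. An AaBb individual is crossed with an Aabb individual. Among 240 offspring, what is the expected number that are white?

Cross: AaBb × Aabb — consider each gene separately:
A gene: Aa × Aa → 1 AA, 2 Aa, 1 aa → 3 A_ : 1 aa (out of 4)
B gene: Bb × bb → 2 Bb, 2 bb → 2 B_ : 2 bb (out of 4)
Genotype classes (out of 4 × 4 = 16): A_B_ = 3×2 = 6; A_bb = 3×2 = 6; aaB_ = 1×2 = 2; aabb = 1×2 = 2
Apply the phenotype rules: A_B_ (6) + A_bb (6) + aaB_ (2) → colored; aabb (2) → white
Phenotype counts (out of 16): 14 colored, 2 white
white: 2 out of 16 → fraction 1/8
Expected count = 1/8 × 240 = 30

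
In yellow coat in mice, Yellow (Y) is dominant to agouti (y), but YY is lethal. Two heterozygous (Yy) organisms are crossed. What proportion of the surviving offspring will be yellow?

Cross: Yy × Yy
Punnett square offspring (before lethality): 1 YY, 2 Yy, 1 yy
The YY genotype is lethal (embryos die); surviving offspring: 2 Yy, 1 yy
yellow: 2 out of 3
Probability: 2/3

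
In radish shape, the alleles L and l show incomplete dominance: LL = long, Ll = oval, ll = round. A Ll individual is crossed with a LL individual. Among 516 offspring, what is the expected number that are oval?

Punnett square for Ll × LL:
Offspring genotypes: 2 LL, 2 Ll
Phenotype counts: 2 long, 2 oval
oval: 2 out of 4 → fraction 1/2
Expected count = 1/2 × 516 = 258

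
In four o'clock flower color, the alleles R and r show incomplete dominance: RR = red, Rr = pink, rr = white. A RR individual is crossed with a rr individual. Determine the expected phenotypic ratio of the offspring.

Punnett square for RR × rr:
Offspring genotypes: 4 Rr
Phenotype counts: 4 pink
Ratio: all pink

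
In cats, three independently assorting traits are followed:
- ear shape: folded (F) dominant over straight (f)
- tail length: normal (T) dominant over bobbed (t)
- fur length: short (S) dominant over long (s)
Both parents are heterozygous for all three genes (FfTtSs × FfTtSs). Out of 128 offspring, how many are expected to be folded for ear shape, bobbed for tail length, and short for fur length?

Trihybrid cross: FfTtSs × FfTtSs
Each trait segregates independently with a 3:1 phenotypic ratio, so each gene contributes 3/4 (dominant) or 1/4 (recessive).
Target: folded (ear shape), bobbed (tail length), short (fur length)
Probability = product of independent per-trait probabilities
= 3/4 × 1/4 × 3/4 = 9/64
Expected count = 9/64 × 128 = 18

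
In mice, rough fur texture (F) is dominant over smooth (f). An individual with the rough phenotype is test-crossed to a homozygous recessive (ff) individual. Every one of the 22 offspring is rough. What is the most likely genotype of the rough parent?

Test cross: ? × ff
All offspring are rough.
If the unknown parent were heterozygous (Ff), about half of 22 offspring would be smooth; none are. The unknown parent is most likely homozygous dominant (FF).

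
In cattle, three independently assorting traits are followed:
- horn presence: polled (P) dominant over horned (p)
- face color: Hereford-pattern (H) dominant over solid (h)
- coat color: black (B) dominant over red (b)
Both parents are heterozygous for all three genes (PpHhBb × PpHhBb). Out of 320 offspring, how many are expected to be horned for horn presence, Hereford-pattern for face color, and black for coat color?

Trihybrid cross: PpHhBb × PpHhBb
Each trait segregates independently with a 3:1 phenotypic ratio, so each gene contributes 3/4 (dominant) or 1/4 (recessive).
Target: horned (horn presence), Hereford-pattern (face color), black (coat color)
Probability = product of independent per-trait probabilities
= 1/4 × 3/4 × 3/4 = 9/64
Expected count = 9/64 × 320 = 45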